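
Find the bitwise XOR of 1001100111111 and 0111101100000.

XOR: 1 when bits differ
  1001100111111
^ 0111101100000
---------------
  1110001011111
Decimal: 4927 ^ 3936 = 7263



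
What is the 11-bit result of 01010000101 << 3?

Original: 01010000101 (decimal 645)
Shift left by 3 positions
Append 3 zeros on the right and drop the 3 high bits that overflow the 11-bit width
Result: 10000101000 (decimal 1064)
Equivalent: 645 << 3 = 645 × 2^3 = 5160, truncated to 11 bits = 1064



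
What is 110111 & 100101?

AND: 1 only when both bits are 1
  110111
& 100101
--------
  100101
Decimal: 55 & 37 = 37



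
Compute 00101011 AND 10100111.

AND: 1 only when both bits are 1
  00101011
& 10100111
----------
  00100011
Decimal: 43 & 167 = 35



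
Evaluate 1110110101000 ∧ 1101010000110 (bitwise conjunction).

AND: 1 only when both bits are 1
  1110110101000
& 1101010000110
---------------
  1100010000000
Decimal: 7592 & 6790 = 6272



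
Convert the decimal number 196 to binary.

Using repeated division by 2:
196 ÷ 2 = 98 remainder 0
98 ÷ 2 = 49 remainder 0
49 ÷ 2 = 24 remainder 1
24 ÷ 2 = 12 remainder 0
12 ÷ 2 = 6 remainder 0
6 ÷ 2 = 3 remainder 0
3 ÷ 2 = 1 remainder 1
1 ÷ 2 = 0 remainder 1
Reading remainders bottom to top: 11000100



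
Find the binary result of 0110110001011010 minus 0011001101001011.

Method 1 - Direct subtraction (column by column from the right: bit − bit − borrow-in; if negative, add 2 and borrow 1 from the next column):
borrow: 0110011000011110
        0110110001011010
-       0011001101001011
------------------------
        0011100100001111

Method 2 - Add two's complement:
Two's complement of 0011001101001011: invert → 1100110010110100, add 1 → 1100110010110101
  0110110001011010
+ 1100110010110101
------------------
 10011100100001111  (end carry out of the top bit = 1)
Discarding the end carry: 0011100100001111
Decimal check:
  0110110001011010 = 16384 + 8192 + 2048 + 1024 + 64 + 16 + 8 + 2 = 27738
  0011001101001011 = 8192 + 4096 + 512 + 256 + 64 + 8 + 2 + 1 = 13131
  27738 - 13131 = 14607, and 0011100100001111 = 8192 + 4096 + 2048 + 256 + 8 + 4 + 2 + 1 = 14607 ✓



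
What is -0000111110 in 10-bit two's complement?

Original: 0000111110
Step 1 - Invert all bits: 1111000001
Step 2 - Add 1: 1111000010
Verification: 0000111110 + 1111000010 = 10000000000; discarding the end carry (carry out of the top bit) leaves the 10-bit value 0000000000, as required for x + (-x)



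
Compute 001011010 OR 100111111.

OR: 1 when either bit is 1
  001011010
| 100111111
-----------
  101111111
Decimal: 90 | 319 = 383



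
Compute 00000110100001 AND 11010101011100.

AND: 1 only when both bits are 1
  00000110100001
& 11010101011100
----------------
  00000100000000
Decimal: 417 & 13660 = 256



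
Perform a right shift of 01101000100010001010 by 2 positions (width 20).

Original: 01101000100010001010 (decimal 428170)
Shift right by 2 positions
Drop the 2 low bits; fill with zeros on the left
Result: 00011010001000100010 (decimal 107042)
Equivalent: 428170 >> 2 = 428170 ÷ 2^2 = 107042



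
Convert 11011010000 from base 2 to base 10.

Sum of powers of 2 for each 1-bit:
2^4 + 2^6 + 2^7 + 2^9 + 2^10
= 16 + 64 + 128 + 512 + 1024
= 1744



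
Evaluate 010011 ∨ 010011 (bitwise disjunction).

OR: 1 when either bit is 1
  010011
| 010011
--------
  010011
Decimal: 19 | 19 = 19



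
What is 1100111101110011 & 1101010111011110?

AND: 1 only when both bits are 1
  1100111101110011
& 1101010111011110
------------------
  1100010101010010
Decimal: 53107 & 54750 = 50514



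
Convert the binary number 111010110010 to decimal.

Sum of powers of 2 for each 1-bit:
2^1 + 2^4 + 2^5 + 2^7 + 2^9 + 2^10 + 2^11
= 2 + 16 + 32 + 128 + 512 + 1024 + 2048
= 3762



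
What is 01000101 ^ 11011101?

XOR: 1 when bits differ
  01000101
^ 11011101
----------
  10011000
Decimal: 69 ^ 221 = 152



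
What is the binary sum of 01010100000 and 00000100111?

Add column by column from the right: bit + bit + carry-in; write the sum mod 2, carry 1 when the sum is 2 or 3.
carry:  00001000000
        01010100000
+       00000100111
-------------------
       001011000111
(the carry out of the leftmost column, 0, becomes the leading bit)
Decimal check:
  01010100000 = 512 + 128 + 32 = 672
  00000100111 = 32 + 4 + 2 + 1 = 39
  672 + 39 = 711, and 001011000111 = 512 + 128 + 64 + 4 + 2 + 1 = 711 ✓



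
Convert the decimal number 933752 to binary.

Using repeated division by 2:
933752 ÷ 2 = 466876 remainder 0
466876 ÷ 2 = 233438 remainder 0
233438 ÷ 2 = 116719 remainder 0
116719 ÷ 2 = 58359 remainder 1
58359 ÷ 2 = 29179 remainder 1
29179 ÷ 2 = 14589 remainder 1
14589 ÷ 2 = 7294 remainder 1
7294 ÷ 2 = 3647 remainder 0
3647 ÷ 2 = 1823 remainder 1
1823 ÷ 2 = 911 remainder 1
911 ÷ 2 = 455 remainder 1
455 ÷ 2 = 227 remainder 1
227 ÷ 2 = 113 remainder 1
113 ÷ 2 = 56 remainder 1
56 ÷ 2 = 28 remainder 0
28 ÷ 2 = 14 remainder 0
14 ÷ 2 = 7 remainder 0
7 ÷ 2 = 3 remainder 1
3 ÷ 2 = 1 remainder 1
1 ÷ 2 = 0 remainder 1
Reading remainders bottom to top: 11100011111101111000



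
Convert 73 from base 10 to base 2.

Using repeated division by 2:
73 ÷ 2 = 36 remainder 1
36 ÷ 2 = 18 remainder 0
18 ÷ 2 = 9 remainder 0
9 ÷ 2 = 4 remainder 1
4 ÷ 2 = 2 remainder 0
2 ÷ 2 = 1 remainder 0
1 ÷ 2 = 0 remainder 1
Reading remainders bottom to top: 1001001



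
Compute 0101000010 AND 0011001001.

AND: 1 only when both bits are 1
  0101000010
& 0011001001
------------
  0001000000
Decimal: 322 & 201 = 64



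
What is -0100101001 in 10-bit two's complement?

Original: 0100101001
Step 1 - Invert all bits: 1011010110
Step 2 - Add 1: 1011010111
Verification: 0100101001 + 1011010111 = 10000000000; discarding the end carry (carry out of the top bit) leaves the 10-bit value 0000000000, as required for x + (-x)



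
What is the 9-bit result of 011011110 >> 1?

Original: 011011110 (decimal 222)
Shift right by 1 position
Drop the 1 low bit; fill with zero on the left
Result: 001101111 (decimal 111)
Equivalent: 222 >> 1 = 222 ÷ 2^1 = 111



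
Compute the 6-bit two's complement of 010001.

Original: 010001
Step 1 - Invert all bits: 101110
Step 2 - Add 1: 101111
Verification: 010001 + 101111 = 1000000; discarding the end carry (carry out of the top bit) leaves the 6-bit value 000000, as required for x + (-x)



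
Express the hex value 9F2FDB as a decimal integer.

Expand by place value (powers of 16):
Digit values: F = 15, D = 13, B = 11
9F2FDB = 9 × 16^5 + 15 × 16^4 + 2 × 16^3 + 15 × 16^2 + 13 × 16^1 + 11 × 16^0
= 9 × 1048576 + 15 × 65536 + 2 × 4096 + 15 × 256 + 13 × 16 + 11 × 1
= 9437184 + 983040 + 8192 + 3840 + 208 + 11
= 10432475



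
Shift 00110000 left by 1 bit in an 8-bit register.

Original: 00110000 (decimal 48)
Shift left by 1 position
Append 1 zero on the right
Result: 01100000 (decimal 96)
Equivalent: 48 << 1 = 48 × 2^1 = 96



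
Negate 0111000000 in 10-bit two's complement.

Original: 0111000000
Step 1 - Invert all bits: 1000111111
Step 2 - Add 1: 1001000000
Verification: 0111000000 + 1001000000 = 10000000000; discarding the end carry (carry out of the top bit) leaves the 10-bit value 0000000000, as required for x + (-x)



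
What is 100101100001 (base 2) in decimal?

Sum of powers of 2 for each 1-bit:
2^0 + 2^5 + 2^6 + 2^8 + 2^11
= 1 + 32 + 64 + 256 + 2048
= 2401



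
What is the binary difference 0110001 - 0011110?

Method 1 - Direct subtraction (column by column from the right: bit − bit − borrow-in; if negative, add 2 and borrow 1 from the next column):
borrow: 0111100
        0110001
-       0011110
---------------
        0010011

Method 2 - Add two's complement:
Two's complement of 0011110: invert → 1100001, add 1 → 1100010
  0110001
+ 1100010
---------
 10010011  (end carry out of the top bit = 1)
Discarding the end carry: 0010011
Decimal check:
  0110001 = 32 + 16 + 1 = 49
  0011110 = 16 + 8 + 4 + 2 = 30
  49 - 30 = 19, and 0010011 = 16 + 2 + 1 = 19 ✓



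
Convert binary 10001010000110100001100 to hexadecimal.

Group into 4-bit nibbles from right:
  0100 = 4
  0101 = 5
  0000 = 0
  1101 = D
  0000 = 0
  1100 = C
Result: 450D0C



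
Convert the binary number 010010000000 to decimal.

Sum of powers of 2 for each 1-bit:
2^7 + 2^10
= 128 + 1024
= 1152



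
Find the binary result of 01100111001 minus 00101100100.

Method 1 - Direct subtraction (column by column from the right: bit − bit − borrow-in; if negative, add 2 and borrow 1 from the next column):
borrow: 01110001000
        01100111001
-       00101100100
-------------------
        00111010101

Method 2 - Add two's complement:
Two's complement of 00101100100: invert → 11010011011, add 1 → 11010011100
  01100111001
+ 11010011100
-------------
 100111010101  (end carry out of the top bit = 1)
Discarding the end carry: 00111010101
Decimal check:
  01100111001 = 512 + 256 + 32 + 16 + 8 + 1 = 825
  00101100100 = 256 + 64 + 32 + 4 = 356
  825 - 356 = 469, and 00111010101 = 256 + 128 + 64 + 16 + 4 + 1 = 469 ✓



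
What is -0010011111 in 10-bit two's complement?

Original: 0010011111
Step 1 - Invert all bits: 1101100000
Step 2 - Add 1: 1101100001
Verification: 0010011111 + 1101100001 = 10000000000; discarding the end carry (carry out of the top bit) leaves the 10-bit value 0000000000, as required for x + (-x)



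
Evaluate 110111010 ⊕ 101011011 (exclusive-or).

XOR: 1 when bits differ
  110111010
^ 101011011
-----------
  011100001
Decimal: 442 ^ 347 = 225



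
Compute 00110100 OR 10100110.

OR: 1 when either bit is 1
  00110100
| 10100110
----------
  10110110
Decimal: 52 | 166 = 182



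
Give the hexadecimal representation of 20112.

Using repeated division by 16 (digits 10–15 are A–F):
20112 ÷ 16 = 1257 remainder 0
1257 ÷ 16 = 78 remainder 9
78 ÷ 16 = 4 remainder 14 (E)
4 ÷ 16 = 0 remainder 4
Reading remainders bottom to top: 4E90



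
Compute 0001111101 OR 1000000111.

OR: 1 when either bit is 1
  0001111101
| 1000000111
------------
  1001111111
Decimal: 125 | 519 = 639



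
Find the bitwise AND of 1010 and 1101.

AND: 1 only when both bits are 1
  1010
& 1101
------
  1000
Decimal: 10 & 13 = 8



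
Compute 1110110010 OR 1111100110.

OR: 1 when either bit is 1
  1110110010
| 1111100110
------------
  1111110110
Decimal: 946 | 998 = 1014



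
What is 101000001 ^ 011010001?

XOR: 1 when bits differ
  101000001
^ 011010001
-----------
  110010000
Decimal: 321 ^ 209 = 400



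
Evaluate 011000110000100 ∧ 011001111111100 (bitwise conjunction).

AND: 1 only when both bits are 1
  011000110000100
& 011001111111100
-----------------
  011000110000100
Decimal: 12676 & 13308 = 12676



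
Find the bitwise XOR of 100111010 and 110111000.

XOR: 1 when bits differ
  100111010
^ 110111000
-----------
  010000010
Decimal: 314 ^ 440 = 130



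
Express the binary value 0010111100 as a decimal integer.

Sum of powers of 2 for each 1-bit:
2^2 + 2^3 + 2^4 + 2^5 + 2^7
= 4 + 8 + 16 + 32 + 128
= 188



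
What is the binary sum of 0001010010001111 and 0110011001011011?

Add column by column from the right: bit + bit + carry-in; write the sum mod 2, carry 1 when the sum is 2 or 3.
carry:  0000100000111110
        0001010010001111
+       0110011001011011
------------------------
       00111101011101010
(the carry out of the leftmost column, 0, becomes the leading bit)
Decimal check:
  0001010010001111 = 4096 + 1024 + 128 + 8 + 4 + 2 + 1 = 5263
  0110011001011011 = 16384 + 8192 + 1024 + 512 + 64 + 16 + 8 + 2 + 1 = 26203
  5263 + 26203 = 31466, and 00111101011101010 = 16384 + 8192 + 4096 + 2048 + 512 + 128 + 64 + 32 + 8 + 2 = 31466 ✓



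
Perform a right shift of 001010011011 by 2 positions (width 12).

Original: 001010011011 (decimal 667)
Shift right by 2 positions
Drop the 2 low bits; fill with zeros on the left
Result: 000010100110 (decimal 166)
Equivalent: 667 >> 2 = 667 ÷ 2^2 = 166



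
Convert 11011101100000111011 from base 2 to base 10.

Sum of powers of 2 for each 1-bit:
2^0 + 2^1 + 2^3 + 2^4 + 2^5 + 2^11 + 2^12 + 2^14 + 2^15 + 2^16 + 2^18 + 2^19
= 1 + 2 + 8 + 16 + 32 + 2048 + 4096 + 16384 + 32768 + 65536 + 262144 + 524288
= 907323



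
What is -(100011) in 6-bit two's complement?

Original (sign bit 1, negative): 100011
Step 1 - Invert all bits: 011100
Step 2 - Add 1: 011101
Verification: 100011 + 011101 = 1000000; discarding the end carry (carry out of the top bit) leaves the 6-bit value 000000, as required for x + (-x)



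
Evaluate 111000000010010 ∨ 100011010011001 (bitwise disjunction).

OR: 1 when either bit is 1
  111000000010010
| 100011010011001
-----------------
  111011010011011
Decimal: 28690 | 18073 = 30363



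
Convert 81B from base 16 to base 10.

Expand by place value (powers of 16):
Digit values: B = 11
81B = 8 × 16^2 + 1 × 16^1 + 11 × 16^0
= 8 × 256 + 1 × 16 + 11 × 1
= 2048 + 16 + 11
= 2075



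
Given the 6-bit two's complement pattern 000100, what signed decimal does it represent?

Binary: 000100
Sign bit: 0 (non-negative)
Read directly as an unsigned value:
000100 = 4
Value: 4



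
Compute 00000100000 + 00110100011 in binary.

Add column by column from the right: bit + bit + carry-in; write the sum mod 2, carry 1 when the sum is 2 or 3.
carry:  00001000000
        00000100000
+       00110100011
-------------------
       000111000011
(the carry out of the leftmost column, 0, becomes the leading bit)
Decimal check:
  00000100000 = 32
  00110100011 = 256 + 128 + 32 + 2 + 1 = 419
  32 + 419 = 451, and 000111000011 = 256 + 128 + 64 + 2 + 1 = 451 ✓



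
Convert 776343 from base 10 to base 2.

Using repeated division by 2:
776343 ÷ 2 = 388171 remainder 1
388171 ÷ 2 = 194085 remainder 1
194085 ÷ 2 = 97042 remainder 1
97042 ÷ 2 = 48521 remainder 0
48521 ÷ 2 = 24260 remainder 1
24260 ÷ 2 = 12130 remainder 0
12130 ÷ 2 = 6065 remainder 0
6065 ÷ 2 = 3032 remainder 1
3032 ÷ 2 = 1516 remainder 0
1516 ÷ 2 = 758 remainder 0
758 ÷ 2 = 379 remainder 0
379 ÷ 2 = 189 remainder 1
189 ÷ 2 = 94 remainder 1
94 ÷ 2 = 47 remainder 0
47 ÷ 2 = 23 remainder 1
23 ÷ 2 = 11 remainder 1
11 ÷ 2 = 5 remainder 1
5 ÷ 2 = 2 remainder 1
2 ÷ 2 = 1 remainder 0
1 ÷ 2 = 0 remainder 1
Reading remainders bottom to top: 10111101100010010111



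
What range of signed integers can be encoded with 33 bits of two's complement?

For 33-bit two's complement:
Minimum: -2^32 = -4294967296
Maximum: 2^32 - 1 = 4294967295



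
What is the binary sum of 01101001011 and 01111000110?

Add column by column from the right: bit + bit + carry-in; write the sum mod 2, carry 1 when the sum is 2 or 3.
carry:  11110011100
        01101001011
+       01111000110
-------------------
       011100010001
(the carry out of the leftmost column, 0, becomes the leading bit)
Decimal check:
  01101001011 = 512 + 256 + 64 + 8 + 2 + 1 = 843
  01111000110 = 512 + 256 + 128 + 64 + 4 + 2 = 966
  843 + 966 = 1809, and 011100010001 = 1024 + 512 + 256 + 16 + 1 = 1809 ✓



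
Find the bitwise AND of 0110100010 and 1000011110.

AND: 1 only when both bits are 1
  0110100010
& 1000011110
------------
  0000000010
Decimal: 418 & 542 = 2



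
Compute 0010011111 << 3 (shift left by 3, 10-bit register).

Original: 0010011111 (decimal 159)
Shift left by 3 positions
Append 3 zeros on the right and drop the 3 high bits that overflow the 10-bit width
Result: 0011111000 (decimal 248)
Equivalent: 159 << 3 = 159 × 2^3 = 1272, truncated to 10 bits = 248



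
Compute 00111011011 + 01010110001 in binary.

Add column by column from the right: bit + bit + carry-in; write the sum mod 2, carry 1 when the sum is 2 or 3.
carry:  11111100110
        00111011011
+       01010110001
-------------------
       010010001100
(the carry out of the leftmost column, 0, becomes the leading bit)
Decimal check:
  00111011011 = 256 + 128 + 64 + 16 + 8 + 2 + 1 = 475
  01010110001 = 512 + 128 + 32 + 16 + 1 = 689
  475 + 689 = 1164, and 010010001100 = 1024 + 128 + 8 + 4 = 1164 ✓



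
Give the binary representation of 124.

Using repeated division by 2:
124 ÷ 2 = 62 remainder 0
62 ÷ 2 = 31 remainder 0
31 ÷ 2 = 15 remainder 1
15 ÷ 2 = 7 remainder 1
7 ÷ 2 = 3 remainder 1
3 ÷ 2 = 1 remainder 1
1 ÷ 2 = 0 remainder 1
Reading remainders bottom to top: 1111100



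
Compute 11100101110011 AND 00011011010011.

AND: 1 only when both bits are 1
  11100101110011
& 00011011010011
----------------
  00000001010011
Decimal: 14707 & 1747 = 83



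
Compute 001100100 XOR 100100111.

XOR: 1 when bits differ
  001100100
^ 100100111
-----------
  101000011
Decimal: 100 ^ 295 = 323



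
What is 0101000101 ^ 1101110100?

XOR: 1 when bits differ
  0101000101
^ 1101110100
------------
  1000110001
Decimal: 325 ^ 884 = 561



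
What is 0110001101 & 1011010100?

AND: 1 only when both bits are 1
  0110001101
& 1011010100
------------
  0010000100
Decimal: 397 & 724 = 132



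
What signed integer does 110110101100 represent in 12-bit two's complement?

Binary: 110110101100
Sign bit: 1 (negative)
Invert: 001001010011
Add 1:  001001010100
Magnitude: 001001010100 = 512 + 64 + 16 + 4 = 596
Value: -596



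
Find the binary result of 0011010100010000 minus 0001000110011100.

Method 1 - Direct subtraction (column by column from the right: bit − bit − borrow-in; if negative, add 2 and borrow 1 from the next column):
borrow: 0000011111111000
        0011010100010000
-       0001000110011100
------------------------
        0010001101110100

Method 2 - Add two's complement:
Two's complement of 0001000110011100: invert → 1110111001100011, add 1 → 1110111001100100
  0011010100010000
+ 1110111001100100
------------------
 10010001101110100  (end carry out of the top bit = 1)
Discarding the end carry: 0010001101110100
Decimal check:
  0011010100010000 = 8192 + 4096 + 1024 + 256 + 16 = 13584
  0001000110011100 = 4096 + 256 + 128 + 16 + 8 + 4 = 4508
  13584 - 4508 = 9076, and 0010001101110100 = 8192 + 512 + 256 + 64 + 32 + 16 + 4 = 9076 ✓



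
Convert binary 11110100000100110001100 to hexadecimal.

Group into 4-bit nibbles from right:
  0111 = 7
  1010 = A
  0000 = 0
  1001 = 9
  1000 = 8
  1100 = C
Result: 7A098C



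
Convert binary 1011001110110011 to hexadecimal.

Group into 4-bit nibbles from right:
  1011 = B
  0011 = 3
  1011 = B
  0011 = 3
Result: B3B3



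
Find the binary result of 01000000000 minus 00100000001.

Method 1 - Direct subtraction (column by column from the right: bit − bit − borrow-in; if negative, add 2 and borrow 1 from the next column):
borrow: 01111111110
        01000000000
-       00100000001
-------------------
        00011111111

Method 2 - Add two's complement:
Two's complement of 00100000001: invert → 11011111110, add 1 → 11011111111
  01000000000
+ 11011111111
-------------
 100011111111  (end carry out of the top bit = 1)
Discarding the end carry: 00011111111
Decimal check:
  01000000000 = 512
  00100000001 = 256 + 1 = 257
  512 - 257 = 255, and 00011111111 = 128 + 64 + 32 + 16 + 8 + 4 + 2 + 1 = 255 ✓



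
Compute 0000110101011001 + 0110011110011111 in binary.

Add column by column from the right: bit + bit + carry-in; write the sum mod 2, carry 1 when the sum is 2 or 3.
carry:  0001111000111110
        0000110101011001
+       0110011110011111
------------------------
       00111010011111000
(the carry out of the leftmost column, 0, becomes the leading bit)
Decimal check:
  0000110101011001 = 2048 + 1024 + 256 + 64 + 16 + 8 + 1 = 3417
  0110011110011111 = 16384 + 8192 + 1024 + 512 + 256 + 128 + 16 + 8 + 4 + 2 + 1 = 26527
  3417 + 26527 = 29944, and 00111010011111000 = 16384 + 8192 + 4096 + 1024 + 128 + 64 + 32 + 16 + 8 = 29944 ✓



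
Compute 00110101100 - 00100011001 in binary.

Method 1 - Direct subtraction (column by column from the right: bit − bit − borrow-in; if negative, add 2 and borrow 1 from the next column):
borrow: 00000100110
        00110101100
-       00100011001
-------------------
        00010010011

Method 2 - Add two's complement:
Two's complement of 00100011001: invert → 11011100110, add 1 → 11011100111
  00110101100
+ 11011100111
-------------
 100010010011  (end carry out of the top bit = 1)
Discarding the end carry: 00010010011
Decimal check:
  00110101100 = 256 + 128 + 32 + 8 + 4 = 428
  00100011001 = 256 + 16 + 8 + 1 = 281
  428 - 281 = 147, and 00010010011 = 128 + 16 + 2 + 1 = 147 ✓



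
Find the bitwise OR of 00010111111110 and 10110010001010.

OR: 1 when either bit is 1
  00010111111110
| 10110010001010
----------------
  10110111111110
Decimal: 1534 | 11402 = 11774



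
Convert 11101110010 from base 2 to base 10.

Sum of powers of 2 for each 1-bit:
2^1 + 2^4 + 2^5 + 2^6 + 2^8 + 2^9 + 2^10
= 2 + 16 + 32 + 64 + 256 + 512 + 1024
= 1906



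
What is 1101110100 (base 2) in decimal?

Sum of powers of 2 for each 1-bit:
2^2 + 2^4 + 2^5 + 2^6 + 2^8 + 2^9
= 4 + 16 + 32 + 64 + 256 + 512
= 884



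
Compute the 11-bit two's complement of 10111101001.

Original (sign bit 1, negative): 10111101001
Step 1 - Invert all bits: 01000010110
Step 2 - Add 1: 01000010111
Verification: 10111101001 + 01000010111 = 100000000000; discarding the end carry (carry out of the top bit) leaves the 11-bit value 00000000000, as required for x + (-x)



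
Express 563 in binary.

Using repeated division by 2:
563 ÷ 2 = 281 remainder 1
281 ÷ 2 = 140 remainder 1
140 ÷ 2 = 70 remainder 0
70 ÷ 2 = 35 remainder 0
35 ÷ 2 = 17 remainder 1
17 ÷ 2 = 8 remainder 1
8 ÷ 2 = 4 remainder 0
4 ÷ 2 = 2 remainder 0
2 ÷ 2 = 1 remainder 0
1 ÷ 2 = 0 remainder 1
Reading remainders bottom to top: 1000110011



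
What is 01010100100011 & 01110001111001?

AND: 1 only when both bits are 1
  01010100100011
& 01110001111001
----------------
  01010000100001
Decimal: 5411 & 7289 = 5153



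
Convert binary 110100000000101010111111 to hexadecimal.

Group into 4-bit nibbles from right:
  1101 = D
  0000 = 0
  0000 = 0
  1010 = A
  1011 = B
  1111 = F
Result: D00ABF



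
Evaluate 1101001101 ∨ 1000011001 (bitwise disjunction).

OR: 1 when either bit is 1
  1101001101
| 1000011001
------------
  1101011101
Decimal: 845 | 537 = 861



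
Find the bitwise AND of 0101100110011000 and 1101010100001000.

AND: 1 only when both bits are 1
  0101100110011000
& 1101010100001000
------------------
  0101000100001000
Decimal: 22936 & 54536 = 20744



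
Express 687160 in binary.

Using repeated division by 2:
687160 ÷ 2 = 343580 remainder 0
343580 ÷ 2 = 171790 remainder 0
171790 ÷ 2 = 85895 remainder 0
85895 ÷ 2 = 42947 remainder 1
42947 ÷ 2 = 21473 remainder 1
21473 ÷ 2 = 10736 remainder 1
10736 ÷ 2 = 5368 remainder 0
5368 ÷ 2 = 2684 remainder 0
2684 ÷ 2 = 1342 remainder 0
1342 ÷ 2 = 671 remainder 0
671 ÷ 2 = 335 remainder 1
335 ÷ 2 = 167 remainder 1
167 ÷ 2 = 83 remainder 1
83 ÷ 2 = 41 remainder 1
41 ÷ 2 = 20 remainder 1
20 ÷ 2 = 10 remainder 0
10 ÷ 2 = 5 remainder 0
5 ÷ 2 = 2 remainder 1
2 ÷ 2 = 1 remainder 0
1 ÷ 2 = 0 remainder 1
Reading remainders bottom to top: 10100111110000111000



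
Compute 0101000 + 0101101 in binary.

Add column by column from the right: bit + bit + carry-in; write the sum mod 2, carry 1 when the sum is 2 or 3.
carry:  1010000
        0101000
+       0101101
---------------
       01010101
(the carry out of the leftmost column, 0, becomes the leading bit)
Decimal check:
  0101000 = 32 + 8 = 40
  0101101 = 32 + 8 + 4 + 1 = 45
  40 + 45 = 85, and 01010101 = 64 + 16 + 4 + 1 = 85 ✓



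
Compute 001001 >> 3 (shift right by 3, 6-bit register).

Original: 001001 (decimal 9)
Shift right by 3 positions
Drop the 3 low bits; fill with zeros on the left
Result: 000001 (decimal 1)
Equivalent: 9 >> 3 = 9 ÷ 2^3 = 1



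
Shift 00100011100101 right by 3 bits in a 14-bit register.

Original: 00100011100101 (decimal 2277)
Shift right by 3 positions
Drop the 3 low bits; fill with zeros on the left
Result: 00000100011100 (decimal 284)
Equivalent: 2277 >> 3 = 2277 ÷ 2^3 = 284



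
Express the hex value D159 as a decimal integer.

Expand by place value (powers of 16):
Digit values: D = 13
D159 = 13 × 16^3 + 1 × 16^2 + 5 × 16^1 + 9 × 16^0
= 13 × 4096 + 1 × 256 + 5 × 16 + 9 × 1
= 53248 + 256 + 80 + 9
= 53593



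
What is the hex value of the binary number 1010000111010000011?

Group into 4-bit nibbles from right:
  0101 = 5
  0000 = 0
  1110 = E
  1000 = 8
  0011 = 3
Result: 50E83



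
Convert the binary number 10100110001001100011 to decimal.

Sum of powers of 2 for each 1-bit:
2^0 + 2^1 + 2^5 + 2^6 + 2^9 + 2^13 + 2^14 + 2^17 + 2^19
= 1 + 2 + 32 + 64 + 512 + 8192 + 16384 + 131072 + 524288
= 680547



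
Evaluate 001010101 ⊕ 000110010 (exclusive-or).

XOR: 1 when bits differ
  001010101
^ 000110010
-----------
  001100111
Decimal: 85 ^ 50 = 103



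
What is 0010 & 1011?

AND: 1 only when both bits are 1
  0010
& 1011
------
  0010
Decimal: 2 & 11 = 2



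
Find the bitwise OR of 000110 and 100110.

OR: 1 when either bit is 1
  000110
| 100110
--------
  100110
Decimal: 6 | 38 = 38



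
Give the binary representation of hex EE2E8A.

Convert each hex digit to 4 bits:
  E = 1110
  E = 1110
  2 = 0010
  E = 1110
  8 = 1000
  A = 1010
Concatenate: 111011100010111010001010



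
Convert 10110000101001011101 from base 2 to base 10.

Sum of powers of 2 for each 1-bit:
2^0 + 2^2 + 2^3 + 2^4 + 2^6 + 2^9 + 2^11 + 2^16 + 2^17 + 2^19
= 1 + 4 + 8 + 16 + 64 + 512 + 2048 + 65536 + 131072 + 524288
= 723549



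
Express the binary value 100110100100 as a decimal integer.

Sum of powers of 2 for each 1-bit:
2^2 + 2^5 + 2^7 + 2^8 + 2^11
= 4 + 32 + 128 + 256 + 2048
= 2468



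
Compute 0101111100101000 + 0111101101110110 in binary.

Add column by column from the right: bit + bit + carry-in; write the sum mod 2, carry 1 when the sum is 2 or 3.
carry:  1111111011000000
        0101111100101000
+       0111101101110110
------------------------
       01101101010011110
(the carry out of the leftmost column, 0, becomes the leading bit)
Decimal check:
  0101111100101000 = 16384 + 4096 + 2048 + 1024 + 512 + 256 + 32 + 8 = 24360
  0111101101110110 = 16384 + 8192 + 4096 + 2048 + 512 + 256 + 64 + 32 + 16 + 4 + 2 = 31606
  24360 + 31606 = 55966, and 01101101010011110 = 32768 + 16384 + 4096 + 2048 + 512 + 128 + 16 + 8 + 4 + 2 = 55966 ✓



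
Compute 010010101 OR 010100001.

OR: 1 when either bit is 1
  010010101
| 010100001
-----------
  010110101
Decimal: 149 | 161 = 181



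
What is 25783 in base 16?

Using repeated division by 16 (digits 10–15 are A–F):
25783 ÷ 16 = 1611 remainder 7
1611 ÷ 16 = 100 remainder 11 (B)
100 ÷ 16 = 6 remainder 4
6 ÷ 16 = 0 remainder 6
Reading remainders bottom to top: 64B7



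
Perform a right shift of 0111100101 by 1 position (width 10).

Original: 0111100101 (decimal 485)
Shift right by 1 position
Drop the 1 low bit; fill with zero on the left
Result: 0011110010 (decimal 242)
Equivalent: 485 >> 1 = 485 ÷ 2^1 = 242



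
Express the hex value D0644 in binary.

Convert each hex digit to 4 bits:
  D = 1101
  0 = 0000
  6 = 0110
  4 = 0100
  4 = 0100
Concatenate: 11010000011001000100



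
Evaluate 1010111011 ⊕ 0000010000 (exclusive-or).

XOR: 1 when bits differ
  1010111011
^ 0000010000
------------
  1010101011
Decimal: 699 ^ 16 = 683



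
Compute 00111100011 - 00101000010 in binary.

Method 1 - Direct subtraction (column by column from the right: bit − bit − borrow-in; if negative, add 2 and borrow 1 from the next column):
borrow: 00000000000
        00111100011
-       00101000010
-------------------
        00010100001

Method 2 - Add two's complement:
Two's complement of 00101000010: invert → 11010111101, add 1 → 11010111110
  00111100011
+ 11010111110
-------------
 100010100001  (end carry out of the top bit = 1)
Discarding the end carry: 00010100001
Decimal check:
  00111100011 = 256 + 128 + 64 + 32 + 2 + 1 = 483
  00101000010 = 256 + 64 + 2 = 322
  483 - 322 = 161, and 00010100001 = 128 + 32 + 1 = 161 ✓



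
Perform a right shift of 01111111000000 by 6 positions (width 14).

Original: 01111111000000 (decimal 8128)
Shift right by 6 positions
Drop the 6 low bits; fill with zeros on the left
Result: 00000001111111 (decimal 127)
Equivalent: 8128 >> 6 = 8128 ÷ 2^6 = 127



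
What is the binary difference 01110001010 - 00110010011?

Method 1 - Direct subtraction (column by column from the right: bit − bit − borrow-in; if negative, add 2 and borrow 1 from the next column):
borrow: 01111101110
        01110001010
-       00110010011
-------------------
        00111110111

Method 2 - Add two's complement:
Two's complement of 00110010011: invert → 11001101100, add 1 → 11001101101
  01110001010
+ 11001101101
-------------
 100111110111  (end carry out of the top bit = 1)
Discarding the end carry: 00111110111
Decimal check:
  01110001010 = 512 + 256 + 128 + 8 + 2 = 906
  00110010011 = 256 + 128 + 16 + 2 + 1 = 403
  906 - 403 = 503, and 00111110111 = 256 + 128 + 64 + 32 + 16 + 4 + 2 + 1 = 503 ✓



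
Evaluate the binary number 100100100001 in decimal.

Sum of powers of 2 for each 1-bit:
2^0 + 2^5 + 2^8 + 2^11
= 1 + 32 + 256 + 2048
= 2337



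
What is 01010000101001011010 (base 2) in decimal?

Sum of powers of 2 for each 1-bit:
2^1 + 2^3 + 2^4 + 2^6 + 2^9 + 2^11 + 2^16 + 2^18
= 2 + 8 + 16 + 64 + 512 + 2048 + 65536 + 262144
= 330330



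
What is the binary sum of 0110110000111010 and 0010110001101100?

Add column by column from the right: bit + bit + carry-in; write the sum mod 2, carry 1 when the sum is 2 or 3.
carry:  1101100011110000
        0110110000111010
+       0010110001101100
------------------------
       01001100010100110
(the carry out of the leftmost column, 0, becomes the leading bit)
Decimal check:
  0110110000111010 = 16384 + 8192 + 2048 + 1024 + 32 + 16 + 8 + 2 = 27706
  0010110001101100 = 8192 + 2048 + 1024 + 64 + 32 + 8 + 4 = 11372
  27706 + 11372 = 39078, and 01001100010100110 = 32768 + 4096 + 2048 + 128 + 32 + 4 + 2 = 39078 ✓



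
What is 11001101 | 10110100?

OR: 1 when either bit is 1
  11001101
| 10110100
----------
  11111101
Decimal: 205 | 180 = 253



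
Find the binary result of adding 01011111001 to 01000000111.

Add column by column from the right: bit + bit + carry-in; write the sum mod 2, carry 1 when the sum is 2 or 3.
carry:  10111111110
        01011111001
+       01000000111
-------------------
       010100000000
(the carry out of the leftmost column, 0, becomes the leading bit)
Decimal check:
  01011111001 = 512 + 128 + 64 + 32 + 16 + 8 + 1 = 761
  01000000111 = 512 + 4 + 2 + 1 = 519
  761 + 519 = 1280, and 010100000000 = 1024 + 256 = 1280 ✓



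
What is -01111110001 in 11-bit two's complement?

Original: 01111110001
Step 1 - Invert all bits: 10000001110
Step 2 - Add 1: 10000001111
Verification: 01111110001 + 10000001111 = 100000000000; discarding the end carry (carry out of the top bit) leaves the 11-bit value 00000000000, as required for x + (-x)



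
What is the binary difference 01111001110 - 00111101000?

Method 1 - Direct subtraction (column by column from the right: bit − bit − borrow-in; if negative, add 2 and borrow 1 from the next column):
borrow: 01111000000
        01111001110
-       00111101000
-------------------
        00111100110

Method 2 - Add two's complement:
Two's complement of 00111101000: invert → 11000010111, add 1 → 11000011000
  01111001110
+ 11000011000
-------------
 100111100110  (end carry out of the top bit = 1)
Discarding the end carry: 00111100110
Decimal check:
  01111001110 = 512 + 256 + 128 + 64 + 8 + 4 + 2 = 974
  00111101000 = 256 + 128 + 64 + 32 + 8 = 488
  974 - 488 = 486, and 00111100110 = 256 + 128 + 64 + 32 + 4 + 2 = 486 ✓



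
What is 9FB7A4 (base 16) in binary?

Convert each hex digit to 4 bits:
  9 = 1001
  F = 1111
  B = 1011
  7 = 0111
  A = 1010
  4 = 0100
Concatenate: 100111111011011110100100



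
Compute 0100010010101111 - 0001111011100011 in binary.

Method 1 - Direct subtraction (column by column from the right: bit − bit − borrow-in; if negative, add 2 and borrow 1 from the next column):
borrow: 0111111110000000
        0100010010101111
-       0001111011100011
------------------------
        0010010111001100

Method 2 - Add two's complement:
Two's complement of 0001111011100011: invert → 1110000100011100, add 1 → 1110000100011101
  0100010010101111
+ 1110000100011101
------------------
 10010010111001100  (end carry out of the top bit = 1)
Discarding the end carry: 0010010111001100
Decimal check:
  0100010010101111 = 16384 + 1024 + 128 + 32 + 8 + 4 + 2 + 1 = 17583
  0001111011100011 = 4096 + 2048 + 1024 + 512 + 128 + 64 + 32 + 2 + 1 = 7907
  17583 - 7907 = 9676, and 0010010111001100 = 8192 + 1024 + 256 + 128 + 64 + 8 + 4 = 9676 ✓



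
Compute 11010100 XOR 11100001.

XOR: 1 when bits differ
  11010100
^ 11100001
----------
  00110101
Decimal: 212 ^ 225 = 53



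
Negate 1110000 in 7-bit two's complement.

Original (sign bit 1, negative): 1110000
Step 1 - Invert all bits: 0001111
Step 2 - Add 1: 0010000
Verification: 1110000 + 0010000 = 10000000; discarding the end carry (carry out of the top bit) leaves the 7-bit value 0000000, as required for x + (-x)



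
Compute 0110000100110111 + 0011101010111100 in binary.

Add column by column from the right: bit + bit + carry-in; write the sum mod 2, carry 1 when the sum is 2 or 3.
carry:  1100000001111000
        0110000100110111
+       0011101010111100
------------------------
       01001101111110011
(the carry out of the leftmost column, 0, becomes the leading bit)
Decimal check:
  0110000100110111 = 16384 + 8192 + 256 + 32 + 16 + 4 + 2 + 1 = 24887
  0011101010111100 = 8192 + 4096 + 2048 + 512 + 128 + 32 + 16 + 8 + 4 = 15036
  24887 + 15036 = 39923, and 01001101111110011 = 32768 + 4096 + 2048 + 512 + 256 + 128 + 64 + 32 + 16 + 2 + 1 = 39923 ✓



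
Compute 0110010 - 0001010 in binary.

Method 1 - Direct subtraction (column by column from the right: bit − bit − borrow-in; if negative, add 2 and borrow 1 from the next column):
borrow: 0010000
        0110010
-       0001010
---------------
        0101000

Method 2 - Add two's complement:
Two's complement of 0001010: invert → 1110101, add 1 → 1110110
  0110010
+ 1110110
---------
 10101000  (end carry out of the top bit = 1)
Discarding the end carry: 0101000
Decimal check:
  0110010 = 32 + 16 + 2 = 50
  0001010 = 8 + 2 = 10
  50 - 10 = 40, and 0101000 = 32 + 8 = 40 ✓



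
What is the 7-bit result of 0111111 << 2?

Original: 0111111 (decimal 63)
Shift left by 2 positions
Append 2 zeros on the right and drop the 2 high bits that overflow the 7-bit width
Result: 1111100 (decimal 124)
Equivalent: 63 << 2 = 63 × 2^2 = 252, truncated to 7 bits = 124



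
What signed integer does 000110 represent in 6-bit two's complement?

Binary: 000110
Sign bit: 0 (non-negative)
Read directly as an unsigned value:
000110 = 4 + 2 = 6
Value: 6



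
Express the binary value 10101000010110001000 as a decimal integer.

Sum of powers of 2 for each 1-bit:
2^3 + 2^7 + 2^8 + 2^10 + 2^15 + 2^17 + 2^19
= 8 + 128 + 256 + 1024 + 32768 + 131072 + 524288
= 689544



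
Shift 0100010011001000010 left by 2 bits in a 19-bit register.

Original: 0100010011001000010 (decimal 140866)
Shift left by 2 positions
Append 2 zeros on the right and drop the 2 high bits that overflow the 19-bit width
Result: 0001001100100001000 (decimal 39176)
Equivalent: 140866 << 2 = 140866 × 2^2 = 563464, truncated to 19 bits = 39176



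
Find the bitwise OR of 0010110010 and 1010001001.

OR: 1 when either bit is 1
  0010110010
| 1010001001
------------
  1010111011
Decimal: 178 | 649 = 699



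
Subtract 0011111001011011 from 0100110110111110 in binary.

Method 1 - Direct subtraction (column by column from the right: bit − bit − borrow-in; if negative, add 2 and borrow 1 from the next column):
borrow: 0111110010000110
        0100110110111110
-       0011111001011011
------------------------
        0000111101100011

Method 2 - Add two's complement:
Two's complement of 0011111001011011: invert → 1100000110100100, add 1 → 1100000110100101
  0100110110111110
+ 1100000110100101
------------------
 10000111101100011  (end carry out of the top bit = 1)
Discarding the end carry: 0000111101100011
Decimal check:
  0100110110111110 = 16384 + 2048 + 1024 + 256 + 128 + 32 + 16 + 8 + 4 + 2 = 19902
  0011111001011011 = 8192 + 4096 + 2048 + 1024 + 512 + 64 + 16 + 8 + 2 + 1 = 15963
  19902 - 15963 = 3939, and 0000111101100011 = 2048 + 1024 + 512 + 256 + 64 + 32 + 2 + 1 = 3939 ✓



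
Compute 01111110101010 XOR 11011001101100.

XOR: 1 when bits differ
  01111110101010
^ 11011001101100
----------------
  10100111000110
Decimal: 8106 ^ 13932 = 10694



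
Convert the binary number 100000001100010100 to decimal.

Sum of powers of 2 for each 1-bit:
2^2 + 2^4 + 2^8 + 2^9 + 2^17
= 4 + 16 + 256 + 512 + 131072
= 131860



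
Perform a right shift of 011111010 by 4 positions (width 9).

Original: 011111010 (decimal 250)
Shift right by 4 positions
Drop the 4 low bits; fill with zeros on the left
Result: 000001111 (decimal 15)
Equivalent: 250 >> 4 = 250 ÷ 2^4 = 15



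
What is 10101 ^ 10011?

XOR: 1 when bits differ
  10101
^ 10011
-------
  00110
Decimal: 21 ^ 19 = 6



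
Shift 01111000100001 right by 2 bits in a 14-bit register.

Original: 01111000100001 (decimal 7713)
Shift right by 2 positions
Drop the 2 low bits; fill with zeros on the left
Result: 00011110001000 (decimal 1928)
Equivalent: 7713 >> 2 = 7713 ÷ 2^2 = 1928



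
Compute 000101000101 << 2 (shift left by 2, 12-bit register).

Original: 000101000101 (decimal 325)
Shift left by 2 positions
Append 2 zeros on the right
Result: 010100010100 (decimal 1300)
Equivalent: 325 << 2 = 325 × 2^2 = 1300



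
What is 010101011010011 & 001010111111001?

AND: 1 only when both bits are 1
  010101011010011
& 001010111111001
-----------------
  000000011010001
Decimal: 10963 & 5625 = 209



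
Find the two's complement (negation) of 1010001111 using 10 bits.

Original (sign bit 1, negative): 1010001111
Step 1 - Invert all bits: 0101110000
Step 2 - Add 1: 0101110001
Verification: 1010001111 + 0101110001 = 10000000000; discarding the end carry (carry out of the top bit) leaves the 10-bit value 0000000000, as required for x + (-x)



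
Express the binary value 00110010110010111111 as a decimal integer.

Sum of powers of 2 for each 1-bit:
2^0 + 2^1 + 2^2 + 2^3 + 2^4 + 2^5 + 2^7 + 2^10 + 2^11 + 2^13 + 2^16 + 2^17
= 1 + 2 + 4 + 8 + 16 + 32 + 128 + 1024 + 2048 + 8192 + 65536 + 131072
= 208063



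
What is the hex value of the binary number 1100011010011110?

Group into 4-bit nibbles from right:
  1100 = C
  0110 = 6
  1001 = 9
  1110 = E
Result: C69E



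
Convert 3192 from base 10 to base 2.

Using repeated division by 2:
3192 ÷ 2 = 1596 remainder 0
1596 ÷ 2 = 798 remainder 0
798 ÷ 2 = 399 remainder 0
399 ÷ 2 = 199 remainder 1
199 ÷ 2 = 99 remainder 1
99 ÷ 2 = 49 remainder 1
49 ÷ 2 = 24 remainder 1
24 ÷ 2 = 12 remainder 0
12 ÷ 2 = 6 remainder 0
6 ÷ 2 = 3 remainder 0
3 ÷ 2 = 1 remainder 1
1 ÷ 2 = 0 remainder 1
Reading remainders bottom to top: 110001111000



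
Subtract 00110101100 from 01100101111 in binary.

Method 1 - Direct subtraction (column by column from the right: bit − bit − borrow-in; if negative, add 2 and borrow 1 from the next column):
borrow: 01100000000
        01100101111
-       00110101100
-------------------
        00110000011

Method 2 - Add two's complement:
Two's complement of 00110101100: invert → 11001010011, add 1 → 11001010100
  01100101111
+ 11001010100
-------------
 100110000011  (end carry out of the top bit = 1)
Discarding the end carry: 00110000011
Decimal check:
  01100101111 = 512 + 256 + 32 + 8 + 4 + 2 + 1 = 815
  00110101100 = 256 + 128 + 32 + 8 + 4 = 428
  815 - 428 = 387, and 00110000011 = 256 + 128 + 2 + 1 = 387 ✓

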